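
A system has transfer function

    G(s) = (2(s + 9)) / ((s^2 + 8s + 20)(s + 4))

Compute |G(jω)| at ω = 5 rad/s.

|G(j5)| ≈ 0.07977

Substitute s = j5: numerator = 18 + j10, denominator = -220 + j135.
|G(j5)| = |18 + j10| / |-220 + j135| = 20.591 / 258.12 ≈ 0.07977.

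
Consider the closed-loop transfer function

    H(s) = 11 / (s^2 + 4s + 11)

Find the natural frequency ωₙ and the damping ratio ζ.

Compare the denominator to the standard form s^2 + 2ζωₙs + ωₙ².
ωₙ² = 11, so ωₙ = √11 ≈ 3.317 rad/s.
2ζωₙ = 4, so ζ = 4/(2·√11) ≈ 0.6030.
With ζ = 0.6030 the response is underdamped.

ωₙ ≈ 3.317 rad/s, ζ ≈ 0.6030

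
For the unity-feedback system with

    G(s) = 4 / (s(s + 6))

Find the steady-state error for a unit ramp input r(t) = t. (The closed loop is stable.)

G(s) has one pole at the origin.
This is a Type 1 system. Kv = lim_{s→0} s·G(s) = 4/6 = 2/3.
e_ss = 1/Kv = 1/(2/3) = 3/2 ≈ 1.500.

e_ss = 1.500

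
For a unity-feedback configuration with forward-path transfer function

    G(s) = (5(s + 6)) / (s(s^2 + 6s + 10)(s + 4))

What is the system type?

The denominator has 1 factor of s at the origin (free integrator), so this is a Type 1 system.

Type 1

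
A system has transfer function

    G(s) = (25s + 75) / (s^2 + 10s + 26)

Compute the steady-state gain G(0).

Set s = 0: G(0) = (75) / (26) = 75/26.

G(0) = 75/26 ≈ 2.885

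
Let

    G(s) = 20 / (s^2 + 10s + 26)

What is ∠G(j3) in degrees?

∠G(j3) ≈ -60.46°

At s = j3: numerator = 20, denominator = 17 + j30.
∠G = ∠num − ∠den = 0° − (60.461°) = -60.46°.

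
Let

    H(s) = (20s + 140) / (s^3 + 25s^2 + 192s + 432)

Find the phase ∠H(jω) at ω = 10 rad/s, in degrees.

At s = j10: numerator = 140 + j200, denominator = -2068 + j920.
∠H = ∠num − ∠den = 55.008° − (156.02°) = -101.0°.

∠H(j10) ≈ -101.0°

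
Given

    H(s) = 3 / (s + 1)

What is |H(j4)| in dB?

Substitute s = j4: numerator = 3, denominator = 1 + j4.
|H(j4)| = |3| / |1 + j4| = 3 / 4.1231 ≈ 0.7276.
In decibels: 20·log₁₀(0.7276) ≈ -2.76 dB.

|H(j4)|_dB ≈ -2.76 dB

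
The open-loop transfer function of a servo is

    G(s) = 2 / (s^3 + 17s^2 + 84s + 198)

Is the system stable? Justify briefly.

The denominator s^3 + 17s^2 + 84s + 198 factors as (s + 11)(s^2 + 6s + 18), giving poles at s = -11, -3 + 3j, -3 - 3j.
Since all poles lie strictly in the left half-plane, the system is stable.

stable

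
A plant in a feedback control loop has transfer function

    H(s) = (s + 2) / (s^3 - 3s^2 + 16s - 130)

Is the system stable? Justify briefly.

The denominator s^3 - 3s^2 + 16s - 130 factors as (s^2 + 2s + 26)(s - 5), giving poles at s = -1 + 5j, -1 - 5j, 5.
Since the pole(s) at s = 5 lie in the right half-plane, the system is unstable.

unstable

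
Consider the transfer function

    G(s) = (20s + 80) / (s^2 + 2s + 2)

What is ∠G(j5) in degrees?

∠G(j5) ≈ -105.2°

At s = j5: numerator = 80 + j100, denominator = -23 + j10.
∠G = ∠num − ∠den = 51.340° − (156.50°) = -105.2°.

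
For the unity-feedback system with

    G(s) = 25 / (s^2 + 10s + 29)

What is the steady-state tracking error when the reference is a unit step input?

G(s) has no poles at the origin.
This is a Type 0 system. Kp = lim_{s→0} G(s) = 25/29.
e_ss = 1/(1 + Kp) = 1/(1 + 25/29) = 29/54 ≈ 0.5370.

e_ss = 0.5370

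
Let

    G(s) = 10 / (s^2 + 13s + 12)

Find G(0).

G(0) = 5/6 ≈ 0.8333

Set s = 0: G(0) = (10) / (12) = 5/6.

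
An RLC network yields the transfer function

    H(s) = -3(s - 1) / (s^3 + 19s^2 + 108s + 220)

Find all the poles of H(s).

The poles are the roots of the denominator s^3 + 19s^2 + 108s + 220 = 0.
Trying s = -11: the polynomial evaluates to 0, so (s + 11) is a factor.
Dividing out leaves s^2 + 8s + 20 = 0.
The quadratic formula then gives s = -4 ± 2j.

s = -4 + 2j, -4 - 2j, -11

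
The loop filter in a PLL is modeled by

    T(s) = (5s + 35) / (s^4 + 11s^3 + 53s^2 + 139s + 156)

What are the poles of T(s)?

The poles are the roots of the denominator s^4 + 11s^3 + 53s^2 + 139s + 156 = 0.
Trying s = -4: the polynomial evaluates to 0, so (s + 4) is a factor.
Dividing out leaves s^3 + 7s^2 + 25s + 39 = 0.
This factors further as (s^2 + 4s + 13)(s + 3) = 0.

s = -2 + 3j, -2 - 3j, -4, -3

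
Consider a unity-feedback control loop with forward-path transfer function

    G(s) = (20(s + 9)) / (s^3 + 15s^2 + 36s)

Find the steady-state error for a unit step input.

G(s) has one pole at the origin.
This is a Type 1 system; for a step input the steady-state error is zero.

e_ss = 0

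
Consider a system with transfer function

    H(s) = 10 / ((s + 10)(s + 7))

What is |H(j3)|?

Substitute s = j3: numerator = 10, denominator = 61 + j51.
|H(j3)| = |10| / |61 + j51| = 10 / 79.511 ≈ 0.1258.

|H(j3)| ≈ 0.1258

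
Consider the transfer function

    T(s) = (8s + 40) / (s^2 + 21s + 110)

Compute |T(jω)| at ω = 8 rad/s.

|T(j8)| ≈ 0.4333

Substitute s = j8: numerator = 40 + j64, denominator = 46 + j168.
|T(j8)| = |40 + j64| / |46 + j168| = 75.472 / 174.18 ≈ 0.4333.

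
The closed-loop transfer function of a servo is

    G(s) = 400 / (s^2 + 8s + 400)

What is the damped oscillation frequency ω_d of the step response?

ω_d ≈ 19.60 rad/s

Comparing s^2 + 8s + 400 to s^2 + 2ζωₙs + ωₙ²: ωₙ = 20 rad/s and ζ = 8/(2·20) = 0.2.
ζωₙ = 8/2 = 4, so ω_d = ωₙ√(1−ζ²) = √(ωₙ² − (ζωₙ)²) = √(400 − 4²) = √384 ≈ 19.60 rad/s.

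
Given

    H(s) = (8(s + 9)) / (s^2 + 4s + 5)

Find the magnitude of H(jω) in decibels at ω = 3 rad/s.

|H(j3)|_dB ≈ 15.6 dB

Substitute s = j3: numerator = 72 + j24, denominator = -4 + j12.
|H(j3)| = |72 + j24| / |-4 + j12| = 75.895 / 12.649 = 6.
In decibels: 20·log₁₀(6) ≈ 15.6 dB.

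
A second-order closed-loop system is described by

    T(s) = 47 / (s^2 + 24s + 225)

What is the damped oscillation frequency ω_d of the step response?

ω_d = 9 rad/s

Comparing s^2 + 24s + 225 to s^2 + 2ζωₙs + ωₙ²: ωₙ = 15 rad/s and ζ = 24/(2·15) = 0.8.
ζωₙ = 24/2 = 12, so ω_d = ωₙ√(1−ζ²) = √(ωₙ² − (ζωₙ)²) = √(225 − 12²) = √81 = 9 rad/s.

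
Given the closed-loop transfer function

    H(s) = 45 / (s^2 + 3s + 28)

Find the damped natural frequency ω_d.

ω_d ≈ 5.074 rad/s

Comparing s^2 + 3s + 28 to s^2 + 2ζωₙs + ωₙ²: ωₙ = √28 ≈ 5.292 rad/s and ζ = 3/(2·√28) ≈ 0.2835.
ζωₙ = 3/2 = 1.5, so ω_d = ωₙ√(1−ζ²) = √(ωₙ² − (ζωₙ)²) = √(28 − 1.5²) = √25.75 ≈ 5.074 rad/s.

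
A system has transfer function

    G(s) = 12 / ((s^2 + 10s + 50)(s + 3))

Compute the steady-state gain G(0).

Set s = 0: G(0) = (12) / (150) = 2/25.

G(0) = 2/25 ≈ 0.08000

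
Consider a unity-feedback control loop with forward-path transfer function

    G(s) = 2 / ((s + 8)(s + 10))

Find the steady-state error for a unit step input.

e_ss = 0.9756

G(s) has no poles at the origin.
This is a Type 0 system. Kp = lim_{s→0} G(s) = 2/80 = 1/40.
e_ss = 1/(1 + Kp) = 1/(1 + 1/40) = 40/41 ≈ 0.9756.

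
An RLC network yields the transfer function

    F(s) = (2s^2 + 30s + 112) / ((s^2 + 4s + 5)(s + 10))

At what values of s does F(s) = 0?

Set the numerator to zero: 2s^2 + 30s + 112 = 0, i.e. 2·(s^2 + 15s + 56) = 0.
Factoring: (s + 7)(s + 8) = 0.

s = -7, -8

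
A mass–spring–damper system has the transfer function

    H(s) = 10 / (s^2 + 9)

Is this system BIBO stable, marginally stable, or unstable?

marginally stable

The denominator s^2 + 9 factors as (s^2 + 9), giving poles at s = ±3j.
Since the simple pole(s) at s = ±3j lie on the jω-axis with none in the right half-plane, the system is marginally stable.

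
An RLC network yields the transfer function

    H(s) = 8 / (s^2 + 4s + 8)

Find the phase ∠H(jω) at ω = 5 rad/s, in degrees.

∠H(j5) ≈ -130.4°

At s = j5: numerator = 8, denominator = -17 + j20.
∠H = ∠num − ∠den = 0° − (130.36°) = -130.4°.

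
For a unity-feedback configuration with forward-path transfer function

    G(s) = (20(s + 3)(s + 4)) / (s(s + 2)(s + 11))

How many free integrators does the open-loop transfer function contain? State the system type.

Type 1

The denominator has 1 factor of s at the origin (free integrator), so this is a Type 1 system.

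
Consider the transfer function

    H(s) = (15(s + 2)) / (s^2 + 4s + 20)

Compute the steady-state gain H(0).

At s = 0 each factor (s + a) contributes a and each (s^2 + bs + c) contributes c.
H(0) = 15·(2) / ((20)) = 30/20 = 3/2.

H(0) = 3/2 ≈ 1.500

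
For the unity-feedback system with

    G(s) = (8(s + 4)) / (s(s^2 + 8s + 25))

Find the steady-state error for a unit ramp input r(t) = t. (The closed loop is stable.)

e_ss = 0.7812

G(s) has one pole at the origin.
This is a Type 1 system. Kv = lim_{s→0} s·G(s) = 32/25.
e_ss = 1/Kv = 1/(32/25) = 25/32 ≈ 0.7812.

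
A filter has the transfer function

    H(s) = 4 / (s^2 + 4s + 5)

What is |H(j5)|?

|H(j5)| ≈ 0.1414

Substitute s = j5: numerator = 4, denominator = -20 + j20.
|H(j5)| = |4| / |-20 + j20| = 4 / 28.284 ≈ 0.1414.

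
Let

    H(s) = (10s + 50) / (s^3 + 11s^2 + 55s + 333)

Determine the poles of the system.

The poles are the roots of the denominator s^3 + 11s^2 + 55s + 333 = 0.
Trying s = -9: the polynomial evaluates to 0, so (s + 9) is a factor.
Dividing out leaves s^2 + 2s + 37 = 0.
The quadratic formula then gives s = -1 ± 6j.

s = -1 ± 6j, -9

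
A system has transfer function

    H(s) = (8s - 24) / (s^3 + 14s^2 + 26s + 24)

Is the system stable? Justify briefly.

The denominator s^3 + 14s^2 + 26s + 24 factors as (s^2 + 2s + 2)(s + 12), giving poles at s = -1 + j, -1 - j, -12.
Since all poles lie strictly in the left half-plane, the system is stable.

stable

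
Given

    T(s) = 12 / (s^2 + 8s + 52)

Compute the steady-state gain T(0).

Set s = 0: T(0) = (12) / (52) = 3/13.

T(0) = 3/13 ≈ 0.2308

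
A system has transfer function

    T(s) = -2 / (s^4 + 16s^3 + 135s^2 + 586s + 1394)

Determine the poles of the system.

The poles are the roots of the denominator s^4 + 16s^3 + 135s^2 + 586s + 1394 = 0.
No real roots exist; factor into two real quadratics: (s^2 + 10s + 41)(s^2 + 6s + 34) = 0.
Each quadratic gives a conjugate pair via the quadratic formula.

s = -5 ± 4j, -3 ± 5j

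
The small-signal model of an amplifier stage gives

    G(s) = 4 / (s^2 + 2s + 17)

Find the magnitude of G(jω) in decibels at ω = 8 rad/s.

|G(j8)|_dB ≈ -21.9 dB

Substitute s = j8: numerator = 4, denominator = -47 + j16.
|G(j8)| = |4| / |-47 + j16| = 4 / 49.649 ≈ 0.08057.
In decibels: 20·log₁₀(0.08057) ≈ -21.9 dB.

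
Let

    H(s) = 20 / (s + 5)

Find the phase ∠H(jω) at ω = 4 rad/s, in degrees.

At s = j4: numerator = 20, denominator = 5 + j4.
∠H = ∠num − ∠den = 0° − (38.660°) = -38.66°.

∠H(j4) ≈ -38.66°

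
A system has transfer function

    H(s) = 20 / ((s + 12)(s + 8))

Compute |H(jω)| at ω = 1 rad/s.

Substitute s = j1: numerator = 20, denominator = 95 + j20.
|H(j1)| = |20| / |95 + j20| = 20 / 97.082 ≈ 0.2060.

|H(j1)| ≈ 0.2060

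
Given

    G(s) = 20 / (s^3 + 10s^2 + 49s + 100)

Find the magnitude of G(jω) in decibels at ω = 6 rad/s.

|G(j6)|_dB ≈ -22.7 dB

Substitute s = j6: numerator = 20, denominator = -260 + j78.
|G(j6)| = |20| / |-260 + j78| = 20 / 271.45 ≈ 0.07368.
In decibels: 20·log₁₀(0.07368) ≈ -22.7 dB.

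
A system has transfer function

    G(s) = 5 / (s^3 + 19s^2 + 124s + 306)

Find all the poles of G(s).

The poles are the roots of the denominator s^3 + 19s^2 + 124s + 306 = 0.
Trying s = -9: the polynomial evaluates to 0, so (s + 9) is a factor.
Dividing out leaves s^2 + 10s + 34 = 0.
The quadratic formula then gives s = -5 ± 3j.

s = -9, -5 ± 3j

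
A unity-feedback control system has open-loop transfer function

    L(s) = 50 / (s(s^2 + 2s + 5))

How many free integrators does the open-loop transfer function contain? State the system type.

Type 1

The denominator has 1 factor of s at the origin (free integrator), so this is a Type 1 system.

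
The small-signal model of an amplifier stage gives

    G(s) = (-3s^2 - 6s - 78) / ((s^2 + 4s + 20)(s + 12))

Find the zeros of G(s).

Set the numerator to zero: -3s^2 - 6s - 78 = 0, i.e. -3·(s^2 + 2s + 26) = 0.
Factoring: (s^2 + 2s + 26) = 0.

s = -1 + 5j, -1 - 5j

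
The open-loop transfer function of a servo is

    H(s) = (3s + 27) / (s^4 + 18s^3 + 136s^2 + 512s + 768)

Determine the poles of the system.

s = -4 + 4j, -4 - 4j, -4, -6

The poles are the roots of the denominator s^4 + 18s^3 + 136s^2 + 512s + 768 = 0.
Trying s = -4: the polynomial evaluates to 0, so (s + 4) is a factor.
Dividing out leaves s^3 + 14s^2 + 80s + 192 = 0.
This factors further as (s^2 + 8s + 32)(s + 6) = 0.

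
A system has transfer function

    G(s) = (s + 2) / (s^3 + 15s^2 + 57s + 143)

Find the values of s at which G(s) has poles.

s = -2 ± 3j, -11

The poles are the roots of the denominator s^3 + 15s^2 + 57s + 143 = 0.
Trying s = -11: the polynomial evaluates to 0, so (s + 11) is a factor.
Dividing out leaves s^2 + 4s + 13 = 0.
The quadratic formula then gives s = -2 ± 3j.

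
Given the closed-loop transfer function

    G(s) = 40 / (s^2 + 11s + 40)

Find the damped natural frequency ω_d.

ω_d ≈ 3.122 rad/s

Comparing s^2 + 11s + 40 to s^2 + 2ζωₙs + ωₙ²: ωₙ = √40 ≈ 6.325 rad/s and ζ = 11/(2·√40) ≈ 0.8696.
ζωₙ = 11/2 = 5.5, so ω_d = ωₙ√(1−ζ²) = √(ωₙ² − (ζωₙ)²) = √(40 − 5.5²) = √9.75 ≈ 3.122 rad/s.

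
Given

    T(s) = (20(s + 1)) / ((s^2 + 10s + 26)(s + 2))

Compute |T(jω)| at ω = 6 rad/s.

|T(j6)| ≈ 0.3162

Substitute s = j6: numerator = 20 + j120, denominator = -380 + j60.
|T(j6)| = |20 + j120| / |-380 + j60| = 121.66 / 384.71 ≈ 0.3162.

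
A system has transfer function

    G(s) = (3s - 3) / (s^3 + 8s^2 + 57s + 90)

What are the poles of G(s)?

s = -3 ± 6j, -2

The poles are the roots of the denominator s^3 + 8s^2 + 57s + 90 = 0.
Trying s = -2: the polynomial evaluates to 0, so (s + 2) is a factor.
Dividing out leaves s^2 + 6s + 45 = 0.
The quadratic formula then gives s = -3 ± 6j.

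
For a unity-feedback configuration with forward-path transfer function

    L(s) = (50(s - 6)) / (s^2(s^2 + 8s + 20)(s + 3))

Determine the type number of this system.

Type 2

The denominator has 2 factors of s at the origin (free integrators), so this is a Type 2 system.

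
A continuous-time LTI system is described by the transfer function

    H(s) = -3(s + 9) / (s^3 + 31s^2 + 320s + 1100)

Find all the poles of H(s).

The poles are the roots of the denominator s^3 + 31s^2 + 320s + 1100 = 0.
Trying s = -10: the polynomial evaluates to 0, so (s + 10) is a factor.
Dividing out leaves s^2 + 21s + 110 = 0.
Factoring the quadratic: (s + 11)(s + 10) = 0.

s = -10, -11, -10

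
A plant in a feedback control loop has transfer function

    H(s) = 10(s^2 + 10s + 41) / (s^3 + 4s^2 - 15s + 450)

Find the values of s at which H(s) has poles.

The poles are the roots of the denominator s^3 + 4s^2 - 15s + 450 = 0.
Trying s = -10: the polynomial evaluates to 0, so (s + 10) is a factor.
Dividing out leaves s^2 - 6s + 45 = 0.
The quadratic formula then gives s = 3 ± 6j.

s = 3 + 6j, 3 - 6j, -10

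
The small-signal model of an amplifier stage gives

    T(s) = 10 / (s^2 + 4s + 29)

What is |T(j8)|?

|T(j8)| ≈ 0.2109

Substitute s = j8: numerator = 10, denominator = -35 + j32.
|T(j8)| = |10| / |-35 + j32| = 10 / 47.424 ≈ 0.2109.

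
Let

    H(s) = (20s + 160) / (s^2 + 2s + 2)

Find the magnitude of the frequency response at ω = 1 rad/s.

|H(j1)| ≈ 72.11

Substitute s = j1: numerator = 160 + j20, denominator = 1 + j2.
|H(j1)| = |160 + j20| / |1 + j2| = 161.25 / 2.2361 ≈ 72.11.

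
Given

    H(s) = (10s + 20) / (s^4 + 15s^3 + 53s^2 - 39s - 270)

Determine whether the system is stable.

unstable

The denominator s^4 + 15s^3 + 53s^2 - 39s - 270 factors as (s + 3)(s - 2)(s + 5)(s + 9), giving poles at s = -3, 2, -5, -9.
Since the pole(s) at s = 2 lie in the right half-plane, the system is unstable.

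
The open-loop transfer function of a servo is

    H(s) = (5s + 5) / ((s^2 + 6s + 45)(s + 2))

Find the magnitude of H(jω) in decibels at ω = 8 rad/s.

|H(j8)|_dB ≈ -20.5 dB

Substitute s = j8: numerator = 5 + j40, denominator = -422 - j56.
|H(j8)| = |5 + j40| / |-422 - j56| = 40.311 / 425.70 ≈ 0.09469.
In decibels: 20·log₁₀(0.09469) ≈ -20.5 dB.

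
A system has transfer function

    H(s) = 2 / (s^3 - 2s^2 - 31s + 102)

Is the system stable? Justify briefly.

The denominator s^3 - 2s^2 - 31s + 102 factors as (s^2 - 8s + 17)(s + 6), giving poles at s = 4 ± j, -6.
Since the pole(s) at s = 4 + j, 4 - j lie in the right half-plane, the system is unstable.

unstable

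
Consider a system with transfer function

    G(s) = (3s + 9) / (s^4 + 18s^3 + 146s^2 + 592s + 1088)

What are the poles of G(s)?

s = -4 ± 4j, -5 ± 3j

The poles are the roots of the denominator s^4 + 18s^3 + 146s^2 + 592s + 1088 = 0.
No real roots exist; factor into two real quadratics: (s^2 + 8s + 32)(s^2 + 10s + 34) = 0.
Each quadratic gives a conjugate pair via the quadratic formula.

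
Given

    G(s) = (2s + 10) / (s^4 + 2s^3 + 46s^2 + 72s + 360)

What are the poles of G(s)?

s = 6j, -6j, -1 + 3j, -1 - 3j

The poles are the roots of the denominator s^4 + 2s^3 + 46s^2 + 72s + 360 = 0.
No real roots exist; factor into two real quadratics: (s^2 + 36)(s^2 + 2s + 10) = 0.
Each quadratic gives a conjugate pair via the quadratic formula.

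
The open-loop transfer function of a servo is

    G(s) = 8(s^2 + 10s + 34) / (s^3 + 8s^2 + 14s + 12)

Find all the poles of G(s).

s = -6, -1 + j, -1 - j

The poles are the roots of the denominator s^3 + 8s^2 + 14s + 12 = 0.
Trying s = -6: the polynomial evaluates to 0, so (s + 6) is a factor.
Dividing out leaves s^2 + 2s + 2 = 0.
The quadratic formula then gives s = -1 ± 1j.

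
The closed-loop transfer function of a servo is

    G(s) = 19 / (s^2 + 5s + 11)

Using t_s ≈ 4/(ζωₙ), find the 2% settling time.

Comparing s^2 + 5s + 11 to s^2 + 2ζωₙs + ωₙ²: ωₙ = √11 ≈ 3.317 rad/s and ζ = 5/(2·√11) ≈ 0.7538.
ζωₙ = 5/2 = 2.5, so t_s ≈ 4/(ζωₙ) = 4/2.5 = 1.600 s.

t_s ≈ 1.600 s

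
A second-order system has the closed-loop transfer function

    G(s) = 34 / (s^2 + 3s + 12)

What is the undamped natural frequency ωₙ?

Compare the denominator to the standard form s^2 + 2ζωₙs + ωₙ².
ωₙ² = 12, so ωₙ = √12 ≈ 3.464 rad/s.

ωₙ ≈ 3.464 rad/s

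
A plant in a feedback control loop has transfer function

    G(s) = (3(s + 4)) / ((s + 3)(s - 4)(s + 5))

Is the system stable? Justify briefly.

unstable

The poles can be read from the denominator factors: s = -3, 4, -5.
Since the pole(s) at s = 4 lie in the right half-plane, the system is unstable.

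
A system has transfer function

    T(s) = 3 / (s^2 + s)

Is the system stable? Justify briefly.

marginally stable

The denominator s^2 + s factors as s(s + 1), giving poles at s = 0, -1.
Since the simple pole(s) at s = 0 lie on the jω-axis with none in the right half-plane, the system is marginally stable.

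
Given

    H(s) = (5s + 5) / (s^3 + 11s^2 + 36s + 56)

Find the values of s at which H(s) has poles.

The poles are the roots of the denominator s^3 + 11s^2 + 36s + 56 = 0.
Trying s = -7: the polynomial evaluates to 0, so (s + 7) is a factor.
Dividing out leaves s^2 + 4s + 8 = 0.
The quadratic formula then gives s = -2 ± 2j.

s = -2 + 2j, -2 - 2j, -7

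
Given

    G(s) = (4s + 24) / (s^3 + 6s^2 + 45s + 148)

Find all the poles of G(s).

s = -1 ± 6j, -4

The poles are the roots of the denominator s^3 + 6s^2 + 45s + 148 = 0.
Trying s = -4: the polynomial evaluates to 0, so (s + 4) is a factor.
Dividing out leaves s^2 + 2s + 37 = 0.
The quadratic formula then gives s = -1 ± 6j.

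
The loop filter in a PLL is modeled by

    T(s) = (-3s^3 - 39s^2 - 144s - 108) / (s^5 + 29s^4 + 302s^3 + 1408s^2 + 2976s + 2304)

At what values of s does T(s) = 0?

s = -6, -6, -1

Set the numerator to zero: -3s^3 - 39s^2 - 144s - 108 = 0, i.e. -3·(s^3 + 13s^2 + 48s + 36) = 0.
Factoring: (s + 6)^2(s + 1) = 0.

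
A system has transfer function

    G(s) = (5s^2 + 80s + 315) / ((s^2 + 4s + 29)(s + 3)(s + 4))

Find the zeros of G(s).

Set the numerator to zero: 5s^2 + 80s + 315 = 0, i.e. 5·(s^2 + 16s + 63) = 0.
Factoring: (s + 9)(s + 7) = 0.

s = -9, -7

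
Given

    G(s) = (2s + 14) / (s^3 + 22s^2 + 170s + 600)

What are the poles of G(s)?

s = -5 + 5j, -5 - 5j, -12

The poles are the roots of the denominator s^3 + 22s^2 + 170s + 600 = 0.
Trying s = -12: the polynomial evaluates to 0, so (s + 12) is a factor.
Dividing out leaves s^2 + 10s + 50 = 0.
The quadratic formula then gives s = -5 ± 5j.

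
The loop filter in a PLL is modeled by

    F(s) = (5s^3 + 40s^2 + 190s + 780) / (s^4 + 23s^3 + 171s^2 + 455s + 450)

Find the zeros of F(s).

s = -6, -1 ± 5j

Set the numerator to zero: 5s^3 + 40s^2 + 190s + 780 = 0, i.e. 5·(s^3 + 8s^2 + 38s + 156) = 0.
Factoring: (s + 6)(s^2 + 2s + 26) = 0.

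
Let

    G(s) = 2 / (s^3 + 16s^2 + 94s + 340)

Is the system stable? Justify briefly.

The denominator s^3 + 16s^2 + 94s + 340 factors as (s + 10)(s^2 + 6s + 34), giving poles at s = -10, -3 + 5j, -3 - 5j.
Since all poles lie strictly in the left half-plane, the system is stable.

stable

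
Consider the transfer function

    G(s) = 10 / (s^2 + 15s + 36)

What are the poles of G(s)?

The poles are the roots of the denominator s^2 + 15s + 36 = 0.
Factoring: (s + 3)(s + 12) = 0, so s = -3 and s = -12.

s = -3, -12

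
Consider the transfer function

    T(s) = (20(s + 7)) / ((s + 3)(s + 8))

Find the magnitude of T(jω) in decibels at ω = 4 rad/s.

Substitute s = j4: numerator = 140 + j80, denominator = 8 + j44.
|T(j4)| = |140 + j80| / |8 + j44| = 161.25 / 44.721 ≈ 3.606.
In decibels: 20·log₁₀(3.606) ≈ 11.1 dB.

|T(j4)|_dB ≈ 11.1 dB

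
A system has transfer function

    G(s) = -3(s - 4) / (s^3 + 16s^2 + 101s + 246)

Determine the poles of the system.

s = -5 ± 4j, -6

The poles are the roots of the denominator s^3 + 16s^2 + 101s + 246 = 0.
Trying s = -6: the polynomial evaluates to 0, so (s + 6) is a factor.
Dividing out leaves s^2 + 10s + 41 = 0.
The quadratic formula then gives s = -5 ± 4j.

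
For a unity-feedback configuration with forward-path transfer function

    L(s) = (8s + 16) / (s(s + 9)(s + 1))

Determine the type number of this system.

Type 1

The denominator has 1 factor of s at the origin (free integrator), so this is a Type 1 system.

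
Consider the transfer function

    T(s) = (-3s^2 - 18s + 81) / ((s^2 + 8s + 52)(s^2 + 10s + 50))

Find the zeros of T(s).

Set the numerator to zero: -3s^2 - 18s + 81 = 0, i.e. -3·(s^2 + 6s - 27) = 0.
Factoring: (s + 9)(s - 3) = 0.

s = -9, 3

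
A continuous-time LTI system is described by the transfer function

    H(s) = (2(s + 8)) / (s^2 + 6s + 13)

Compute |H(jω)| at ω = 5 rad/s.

|H(j5)| ≈ 0.5839

Substitute s = j5: numerator = 16 + j10, denominator = -12 + j30.
|H(j5)| = |16 + j10| / |-12 + j30| = 18.868 / 32.311 ≈ 0.5839.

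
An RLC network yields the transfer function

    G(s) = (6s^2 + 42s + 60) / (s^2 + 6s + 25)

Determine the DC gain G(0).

G(0) = 12/5 ≈ 2.400

Set s = 0: G(0) = (60) / (25) = 12/5.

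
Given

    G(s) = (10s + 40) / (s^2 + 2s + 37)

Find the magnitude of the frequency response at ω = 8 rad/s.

Substitute s = j8: numerator = 40 + j80, denominator = -27 + j16.
|G(j8)| = |40 + j80| / |-27 + j16| = 89.443 / 31.385 ≈ 2.850.

|G(j8)| ≈ 2.850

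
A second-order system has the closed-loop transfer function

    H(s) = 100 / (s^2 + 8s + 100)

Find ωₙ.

ωₙ = 10 rad/s

Compare the denominator to the standard form s^2 + 2ζωₙs + ωₙ².
ωₙ² = 100, so ωₙ = 10 rad/s.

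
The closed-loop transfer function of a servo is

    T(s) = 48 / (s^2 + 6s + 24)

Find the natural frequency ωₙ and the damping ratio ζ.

ωₙ ≈ 4.899 rad/s, ζ ≈ 0.6124

Compare the denominator to the standard form s^2 + 2ζωₙs + ωₙ².
ωₙ² = 24, so ωₙ = √24 ≈ 4.899 rad/s.
2ζωₙ = 6, so ζ = 6/(2·√24) ≈ 0.6124.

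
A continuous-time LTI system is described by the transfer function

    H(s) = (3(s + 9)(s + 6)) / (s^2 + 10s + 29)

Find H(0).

H(0) = 162/29 ≈ 5.586

At s = 0 each factor (s + a) contributes a and each (s^2 + bs + c) contributes c.
H(0) = 3·(9) · (6) / ((29)) = 162/29 = 162/29.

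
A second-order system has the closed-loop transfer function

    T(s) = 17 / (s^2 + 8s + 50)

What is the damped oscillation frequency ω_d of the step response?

Comparing s^2 + 8s + 50 to s^2 + 2ζωₙs + ωₙ²: ωₙ = √50 ≈ 7.071 rad/s and ζ = 8/(2·√50) ≈ 0.5657.
ζωₙ = 8/2 = 4, so ω_d = ωₙ√(1−ζ²) = √(ωₙ² − (ζωₙ)²) = √(50 − 4²) = √34 ≈ 5.831 rad/s.

ω_d ≈ 5.831 rad/s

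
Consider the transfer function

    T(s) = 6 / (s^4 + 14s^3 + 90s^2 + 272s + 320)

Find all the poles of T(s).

The poles are the roots of the denominator s^4 + 14s^3 + 90s^2 + 272s + 320 = 0.
No real roots exist; factor into two real quadratics: (s^2 + 6s + 10)(s^2 + 8s + 32) = 0.
Each quadratic gives a conjugate pair via the quadratic formula.

s = -3 ± j, -4 ± 4j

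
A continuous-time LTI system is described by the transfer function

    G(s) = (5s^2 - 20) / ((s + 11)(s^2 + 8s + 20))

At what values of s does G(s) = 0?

s = -2, 2

Set the numerator to zero: 5s^2 - 20 = 0, i.e. 5·(s^2 - 4) = 0.
Factoring: (s + 2)(s - 2) = 0.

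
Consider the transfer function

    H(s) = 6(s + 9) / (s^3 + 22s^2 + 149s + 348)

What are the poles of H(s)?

The poles are the roots of the denominator s^3 + 22s^2 + 149s + 348 = 0.
Trying s = -12: the polynomial evaluates to 0, so (s + 12) is a factor.
Dividing out leaves s^2 + 10s + 29 = 0.
The quadratic formula then gives s = -5 ± 2j.

s = -5 + 2j, -5 - 2j, -12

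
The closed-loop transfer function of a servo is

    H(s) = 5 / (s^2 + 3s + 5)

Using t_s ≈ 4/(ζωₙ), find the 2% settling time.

t_s ≈ 2.667 s

Comparing s^2 + 3s + 5 to s^2 + 2ζωₙs + ωₙ²: ωₙ = √5 ≈ 2.236 rad/s and ζ = 3/(2·√5) ≈ 0.6708.
ζωₙ = 3/2 = 1.5, so t_s ≈ 4/(ζωₙ) = 4/1.5 ≈ 2.667 s.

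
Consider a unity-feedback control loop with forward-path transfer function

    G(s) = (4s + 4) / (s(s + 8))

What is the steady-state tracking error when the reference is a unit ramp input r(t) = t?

G(s) has one pole at the origin.
This is a Type 1 system. Kv = lim_{s→0} s·G(s) = 4/8 = 1/2.
e_ss = 1/Kv = 1/(1/2) = 2.

e_ss = 2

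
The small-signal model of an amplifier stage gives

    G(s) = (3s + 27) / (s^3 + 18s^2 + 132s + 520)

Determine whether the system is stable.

The denominator s^3 + 18s^2 + 132s + 520 factors as (s + 10)(s^2 + 8s + 52), giving poles at s = -10, -4 + 6j, -4 - 6j.
Since all poles lie strictly in the left half-plane, the system is stable.

stable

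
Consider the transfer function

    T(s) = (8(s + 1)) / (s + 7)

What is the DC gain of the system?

At s = 0 each factor (s + a) contributes a and each (s^2 + bs + c) contributes c.
T(0) = 8·(1) / ((7)) = 8/7 = 8/7.

T(0) = 8/7 ≈ 1.143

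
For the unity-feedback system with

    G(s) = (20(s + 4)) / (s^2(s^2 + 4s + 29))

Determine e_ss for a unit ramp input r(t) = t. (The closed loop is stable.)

e_ss = 0

G(s) has 2 poles at the origin.
This is a Type 2 system; for a ramp input the steady-state error is zero.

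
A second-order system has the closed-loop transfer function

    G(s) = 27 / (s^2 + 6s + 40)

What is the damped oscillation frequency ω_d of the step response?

ω_d ≈ 5.568 rad/s

Comparing s^2 + 6s + 40 to s^2 + 2ζωₙs + ωₙ²: ωₙ = √40 ≈ 6.325 rad/s and ζ = 6/(2·√40) ≈ 0.4743.
ζωₙ = 6/2 = 3, so ω_d = ωₙ√(1−ζ²) = √(ωₙ² − (ζωₙ)²) = √(40 − 3²) = √31 ≈ 5.568 rad/s.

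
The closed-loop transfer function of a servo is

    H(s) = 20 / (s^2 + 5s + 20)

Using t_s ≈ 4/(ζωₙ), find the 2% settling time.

t_s ≈ 1.600 s

Comparing s^2 + 5s + 20 to s^2 + 2ζωₙs + ωₙ²: ωₙ = √20 ≈ 4.472 rad/s and ζ = 5/(2·√20) ≈ 0.5590.
ζωₙ = 5/2 = 2.5, so t_s ≈ 4/(ζωₙ) = 4/2.5 = 1.600 s.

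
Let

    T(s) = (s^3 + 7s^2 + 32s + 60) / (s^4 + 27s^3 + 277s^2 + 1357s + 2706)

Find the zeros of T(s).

Set the numerator to zero: s^3 + 7s^2 + 32s + 60 = 0.
Factoring: (s + 3)(s^2 + 4s + 20) = 0.

s = -3, -2 ± 4j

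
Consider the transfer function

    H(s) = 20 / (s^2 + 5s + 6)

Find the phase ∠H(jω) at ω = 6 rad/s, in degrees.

∠H(j6) ≈ -135°

At s = j6: numerator = 20, denominator = -30 + j30.
∠H = ∠num − ∠den = 0° − (135°) = -135°.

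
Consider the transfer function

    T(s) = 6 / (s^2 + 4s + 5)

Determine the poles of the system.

The poles are the roots of the denominator s^2 + 4s + 5 = 0.
Using the quadratic formula: s = (-4 ± √(-4))/2 = -2 ± 1j.

s = -2 ± j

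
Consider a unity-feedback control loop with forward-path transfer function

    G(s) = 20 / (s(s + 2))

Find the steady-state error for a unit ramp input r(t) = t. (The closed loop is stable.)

e_ss = 0.1000

G(s) has one pole at the origin.
This is a Type 1 system. Kv = lim_{s→0} s·G(s) = 20/2 = 10.
e_ss = 1/Kv = 1/(10) = 1/10 ≈ 0.1000.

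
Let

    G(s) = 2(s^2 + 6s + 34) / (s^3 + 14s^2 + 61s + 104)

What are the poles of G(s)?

The poles are the roots of the denominator s^3 + 14s^2 + 61s + 104 = 0.
Trying s = -8: the polynomial evaluates to 0, so (s + 8) is a factor.
Dividing out leaves s^2 + 6s + 13 = 0.
The quadratic formula then gives s = -3 ± 2j.

s = -3 ± 2j, -8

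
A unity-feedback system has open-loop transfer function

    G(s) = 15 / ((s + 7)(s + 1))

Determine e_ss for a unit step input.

e_ss = 0.3182

G(s) has no poles at the origin.
This is a Type 0 system. Kp = lim_{s→0} G(s) = 15/7.
e_ss = 1/(1 + Kp) = 1/(1 + 15/7) = 7/22 ≈ 0.3182.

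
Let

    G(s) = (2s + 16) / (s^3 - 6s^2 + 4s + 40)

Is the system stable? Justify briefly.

unstable

The denominator s^3 - 6s^2 + 4s + 40 factors as (s + 2)(s^2 - 8s + 20), giving poles at s = -2, 4 + 2j, 4 - 2j.
Since the pole(s) at s = 4 ± 2j lie in the right half-plane, the system is unstable.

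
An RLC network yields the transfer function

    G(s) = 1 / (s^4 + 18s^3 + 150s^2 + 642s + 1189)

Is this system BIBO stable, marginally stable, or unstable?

The denominator s^4 + 18s^3 + 150s^2 + 642s + 1189 factors as (s^2 + 8s + 41)(s^2 + 10s + 29), giving poles at s = -4 ± 5j, -5 ± 2j.
Since all poles lie strictly in the left half-plane, the system is stable.

stable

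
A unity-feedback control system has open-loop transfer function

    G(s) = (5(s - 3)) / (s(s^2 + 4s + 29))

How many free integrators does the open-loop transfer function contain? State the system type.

Type 1

The denominator has 1 factor of s at the origin (free integrator), so this is a Type 1 system.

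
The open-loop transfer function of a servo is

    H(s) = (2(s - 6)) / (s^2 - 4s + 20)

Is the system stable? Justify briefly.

The poles can be read from the denominator factors: s = 2 ± 4j.
Since the pole(s) at s = 2 ± 4j lie in the right half-plane, the system is unstable.

unstable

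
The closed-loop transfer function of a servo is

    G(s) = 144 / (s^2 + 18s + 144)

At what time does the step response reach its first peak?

t_p ≈ 0.3958 s

Comparing s^2 + 18s + 144 to s^2 + 2ζωₙs + ωₙ²: ωₙ = 12 rad/s and ζ = 18/(2·12) = 0.75.
ζωₙ = 18/2 = 9, so ω_d = ωₙ√(1−ζ²) = √(ωₙ² − (ζωₙ)²) = √(144 − 9²) = √63 ≈ 7.937 rad/s.
t_p = π/ω_d = π/7.937 ≈ 0.3958 s.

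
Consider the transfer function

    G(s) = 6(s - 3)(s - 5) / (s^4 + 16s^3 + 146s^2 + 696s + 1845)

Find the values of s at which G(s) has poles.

s = -5 + 4j, -5 - 4j, -3 + 6j, -3 - 6j

The poles are the roots of the denominator s^4 + 16s^3 + 146s^2 + 696s + 1845 = 0.
No real roots exist; factor into two real quadratics: (s^2 + 10s + 41)(s^2 + 6s + 45) = 0.
Each quadratic gives a conjugate pair via the quadratic formula.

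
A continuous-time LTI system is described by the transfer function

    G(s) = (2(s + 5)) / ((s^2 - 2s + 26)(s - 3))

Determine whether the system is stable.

The poles can be read from the denominator factors: s = 1 + 5j, 1 - 5j, 3.
Since the pole(s) at s = 1 + 5j, 1 - 5j, 3 lie in the right half-plane, the system is unstable.

unstable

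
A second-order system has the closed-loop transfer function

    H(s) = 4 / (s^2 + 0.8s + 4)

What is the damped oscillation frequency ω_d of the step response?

ω_d ≈ 1.960 rad/s

Comparing s^2 + 0.8s + 4 to s^2 + 2ζωₙs + ωₙ²: ωₙ = 2 rad/s and ζ = 0.8/(2·2) = 0.2.
ζωₙ = 0.8/2 = 0.4, so ω_d = ωₙ√(1−ζ²) = √(ωₙ² − (ζωₙ)²) = √(4 − 0.4²) = √3.84 ≈ 1.960 rad/s.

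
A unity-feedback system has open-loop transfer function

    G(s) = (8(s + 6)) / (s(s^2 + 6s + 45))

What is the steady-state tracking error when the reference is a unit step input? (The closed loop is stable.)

G(s) has one pole at the origin.
This is a Type 1 system; for a step input the steady-state error is zero.

e_ss = 0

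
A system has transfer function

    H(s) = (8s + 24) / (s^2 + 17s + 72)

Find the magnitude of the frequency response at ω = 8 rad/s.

|H(j8)| ≈ 0.5017

Substitute s = j8: numerator = 24 + j64, denominator = 8 + j136.
|H(j8)| = |24 + j64| / |8 + j136| = 68.352 / 136.24 ≈ 0.5017.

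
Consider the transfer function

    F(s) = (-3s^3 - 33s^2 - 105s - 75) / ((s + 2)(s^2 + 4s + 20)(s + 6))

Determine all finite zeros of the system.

s = -1, -5, -5

Set the numerator to zero: -3s^3 - 33s^2 - 105s - 75 = 0, i.e. -3·(s^3 + 11s^2 + 35s + 25) = 0.
Factoring: (s + 1)(s + 5)^2 = 0.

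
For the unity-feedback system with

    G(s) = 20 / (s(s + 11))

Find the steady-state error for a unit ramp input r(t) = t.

G(s) has one pole at the origin.
This is a Type 1 system. Kv = lim_{s→0} s·G(s) = 20/11.
e_ss = 1/Kv = 1/(20/11) = 11/20 ≈ 0.5500.

e_ss = 0.5500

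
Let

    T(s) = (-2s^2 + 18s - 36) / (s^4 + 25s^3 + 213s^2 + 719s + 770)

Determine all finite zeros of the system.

Set the numerator to zero: -2s^2 + 18s - 36 = 0, i.e. -2·(s^2 - 9s + 18) = 0.
Factoring: (s - 3)(s - 6) = 0.

s = 3, 6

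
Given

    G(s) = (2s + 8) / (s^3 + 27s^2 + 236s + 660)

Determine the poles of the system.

s = -6, -11, -10

The poles are the roots of the denominator s^3 + 27s^2 + 236s + 660 = 0.
Trying s = -6: the polynomial evaluates to 0, so (s + 6) is a factor.
Dividing out leaves s^2 + 21s + 110 = 0.
Factoring the quadratic: (s + 11)(s + 10) = 0.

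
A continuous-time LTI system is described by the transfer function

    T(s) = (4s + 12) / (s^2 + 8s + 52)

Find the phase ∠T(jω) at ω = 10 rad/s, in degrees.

At s = j10: numerator = 12 + j40, denominator = -48 + j80.
∠T = ∠num − ∠den = 73.301° − (120.96°) = -47.66°.

∠T(j10) ≈ -47.66°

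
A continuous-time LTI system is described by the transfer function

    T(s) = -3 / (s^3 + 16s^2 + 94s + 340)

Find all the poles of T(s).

s = -3 + 5j, -3 - 5j, -10

The poles are the roots of the denominator s^3 + 16s^2 + 94s + 340 = 0.
Trying s = -10: the polynomial evaluates to 0, so (s + 10) is a factor.
Dividing out leaves s^2 + 6s + 34 = 0.
The quadratic formula then gives s = -3 ± 5j.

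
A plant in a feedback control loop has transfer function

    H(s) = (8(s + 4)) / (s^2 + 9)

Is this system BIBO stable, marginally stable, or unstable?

marginally stable

The denominator s^2 + 9 factors as (s^2 + 9), giving poles at s = ±3j.
Since the simple pole(s) at s = ±3j lie on the jω-axis with none in the right half-plane, the system is marginally stable.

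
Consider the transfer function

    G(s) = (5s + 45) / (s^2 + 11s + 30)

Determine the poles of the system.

s = -5, -6

The poles are the roots of the denominator s^2 + 11s + 30 = 0.
Factoring: (s + 5)(s + 6) = 0, so s = -5 and s = -6.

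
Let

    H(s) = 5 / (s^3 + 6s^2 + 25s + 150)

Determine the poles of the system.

The poles are the roots of the denominator s^3 + 6s^2 + 25s + 150 = 0.
Trying s = -6: the polynomial evaluates to 0, so (s + 6) is a factor.
Dividing out leaves s^2 + 25 = 0.
The quadratic formula then gives s = 0 ± 5j.

s = 5j, -5j, -6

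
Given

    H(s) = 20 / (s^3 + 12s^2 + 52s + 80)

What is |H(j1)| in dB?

Substitute s = j1: numerator = 20, denominator = 68 + j51.
|H(j1)| = |20| / |68 + j51| = 20 / 85 ≈ 0.2353.
In decibels: 20·log₁₀(0.2353) ≈ -12.6 dB.

|H(j1)|_dB ≈ -12.6 dB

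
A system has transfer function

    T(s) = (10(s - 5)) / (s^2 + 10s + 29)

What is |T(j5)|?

|T(j5)| ≈ 1.410

Substitute s = j5: numerator = -50 + j50, denominator = 4 + j50.
|T(j5)| = |-50 + j50| / |4 + j50| = 70.711 / 50.160 ≈ 1.410.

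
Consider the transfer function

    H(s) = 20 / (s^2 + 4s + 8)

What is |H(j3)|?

Substitute s = j3: numerator = 20, denominator = -1 + j12.
|H(j3)| = |20| / |-1 + j12| = 20 / 12.042 ≈ 1.661.

|H(j3)| ≈ 1.661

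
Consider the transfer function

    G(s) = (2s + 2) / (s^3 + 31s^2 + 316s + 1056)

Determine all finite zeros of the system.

Set the numerator to zero: 2s + 2 = 0, i.e. 2·(s + 1) = 0.
So s = -1.

s = -1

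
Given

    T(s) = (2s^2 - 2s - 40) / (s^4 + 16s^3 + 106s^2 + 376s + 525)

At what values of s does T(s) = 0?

Set the numerator to zero: 2s^2 - 2s - 40 = 0, i.e. 2·(s^2 - s - 20) = 0.
Factoring: (s - 5)(s + 4) = 0.

s = 5, -4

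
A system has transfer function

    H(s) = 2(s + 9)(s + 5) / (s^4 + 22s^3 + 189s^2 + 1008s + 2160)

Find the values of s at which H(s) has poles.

The poles are the roots of the denominator s^4 + 22s^3 + 189s^2 + 1008s + 2160 = 0.
Trying s = -4: the polynomial evaluates to 0, so (s + 4) is a factor.
Dividing out leaves s^3 + 18s^2 + 117s + 540 = 0.
This factors further as (s^2 + 6s + 45)(s + 12) = 0.

s = -3 + 6j, -3 - 6j, -4, -12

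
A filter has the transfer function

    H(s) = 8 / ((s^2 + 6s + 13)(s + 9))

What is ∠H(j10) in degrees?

At s = j10: numerator = 8, denominator = -1383 - j330.
∠H = ∠num − ∠den = 0° − (-166.58°) = 166.6°.

∠H(j10) ≈ 166.6°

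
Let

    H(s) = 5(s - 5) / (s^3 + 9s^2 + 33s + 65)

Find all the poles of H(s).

The poles are the roots of the denominator s^3 + 9s^2 + 33s + 65 = 0.
Trying s = -5: the polynomial evaluates to 0, so (s + 5) is a factor.
Dividing out leaves s^2 + 4s + 13 = 0.
The quadratic formula then gives s = -2 ± 3j.

s = -5, -2 + 3j, -2 - 3j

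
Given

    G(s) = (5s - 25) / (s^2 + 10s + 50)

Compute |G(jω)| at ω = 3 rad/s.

Substitute s = j3: numerator = -25 + j15, denominator = 41 + j30.
|G(j3)| = |-25 + j15| / |41 + j30| = 29.155 / 50.804 ≈ 0.5739.

|G(j3)| ≈ 0.5739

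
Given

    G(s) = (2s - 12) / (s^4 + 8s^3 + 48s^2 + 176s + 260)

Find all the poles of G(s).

The poles are the roots of the denominator s^4 + 8s^3 + 48s^2 + 176s + 260 = 0.
No real roots exist; factor into two real quadratics: (s^2 + 6s + 10)(s^2 + 2s + 26) = 0.
Each quadratic gives a conjugate pair via the quadratic formula.

s = -3 + j, -3 - j, -1 + 5j, -1 - 5j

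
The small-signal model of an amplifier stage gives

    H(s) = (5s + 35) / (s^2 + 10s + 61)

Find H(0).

Set s = 0: H(0) = (35) / (61) = 35/61.

H(0) = 35/61 ≈ 0.5738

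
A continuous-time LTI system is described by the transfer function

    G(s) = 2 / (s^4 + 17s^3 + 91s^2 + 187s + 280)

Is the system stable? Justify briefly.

The denominator s^4 + 17s^3 + 91s^2 + 187s + 280 factors as (s^2 + 2s + 5)(s + 8)(s + 7), giving poles at s = -1 + 2j, -1 - 2j, -8, -7.
Since all poles lie strictly in the left half-plane, the system is stable.

stable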